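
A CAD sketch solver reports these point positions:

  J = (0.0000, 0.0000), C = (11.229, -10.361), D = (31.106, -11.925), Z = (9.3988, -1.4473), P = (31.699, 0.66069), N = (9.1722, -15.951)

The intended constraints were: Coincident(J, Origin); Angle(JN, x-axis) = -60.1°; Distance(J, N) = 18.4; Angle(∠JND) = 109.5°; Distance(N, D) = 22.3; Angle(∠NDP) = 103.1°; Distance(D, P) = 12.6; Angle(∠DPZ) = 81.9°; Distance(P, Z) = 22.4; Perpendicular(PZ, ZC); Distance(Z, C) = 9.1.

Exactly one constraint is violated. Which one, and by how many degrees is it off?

Perpendicular(PZ, ZC) — off by 6.20°.

J = (0.00, 0.00) ✓; JN at -60.10° ✓; |JN| = 18.40 ✓; ∠JND = 109.5° ✓; |ND| = 22.30 ✓; ∠NDP = 103.1° ✓; |DP| = 12.60 ✓; ∠DPZ = 81.90° ✓; |PZ| = 22.40 ✓; ∠(PZ, ZC) = 96.20° ✗; |ZC| = 9.100 ✓.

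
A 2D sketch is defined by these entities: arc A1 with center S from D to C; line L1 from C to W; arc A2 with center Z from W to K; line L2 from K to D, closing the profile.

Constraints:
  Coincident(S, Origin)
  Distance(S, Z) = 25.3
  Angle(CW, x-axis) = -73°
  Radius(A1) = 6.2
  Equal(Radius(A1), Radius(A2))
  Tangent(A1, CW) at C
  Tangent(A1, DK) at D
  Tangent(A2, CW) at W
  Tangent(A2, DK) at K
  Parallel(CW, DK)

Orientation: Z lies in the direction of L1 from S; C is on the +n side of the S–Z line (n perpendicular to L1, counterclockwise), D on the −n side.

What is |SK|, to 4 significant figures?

26.05

Tangency of A1 to both parallel lines with radius 6.2 puts C and D at S ± 6.2·n: C = (5.929, 1.813), D = (-5.929, -1.813). Equal radii place W and K the same way about Z: W = Z + 6.2·n = (13.33, -22.38), K = Z − 6.2·n = (1.468, -26.01). Then |SK| = |K − S| = 26.05.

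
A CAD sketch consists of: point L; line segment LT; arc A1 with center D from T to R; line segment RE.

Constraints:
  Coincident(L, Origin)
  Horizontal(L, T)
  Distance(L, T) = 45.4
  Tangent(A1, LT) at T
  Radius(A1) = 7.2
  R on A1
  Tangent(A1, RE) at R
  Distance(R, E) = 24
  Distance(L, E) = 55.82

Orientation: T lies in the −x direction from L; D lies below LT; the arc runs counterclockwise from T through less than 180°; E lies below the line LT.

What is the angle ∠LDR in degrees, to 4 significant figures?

172.7°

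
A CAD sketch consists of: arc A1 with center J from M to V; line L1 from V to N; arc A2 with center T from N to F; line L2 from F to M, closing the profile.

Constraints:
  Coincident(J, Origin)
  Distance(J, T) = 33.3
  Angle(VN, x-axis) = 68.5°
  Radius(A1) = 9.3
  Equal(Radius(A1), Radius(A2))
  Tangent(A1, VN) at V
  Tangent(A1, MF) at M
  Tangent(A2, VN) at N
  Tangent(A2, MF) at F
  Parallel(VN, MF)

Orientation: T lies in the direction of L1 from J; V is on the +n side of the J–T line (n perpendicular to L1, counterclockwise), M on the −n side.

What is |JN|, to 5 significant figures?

34.574

Tangency of A1 to both parallel lines with radius 9.3 puts V and M at J ± 9.3·n: V = (-8.6529, 3.4085), M = (8.6529, -3.4085). Equal radii place N and F the same way about T: N = T + 9.3·n = (3.5516, 34.391), F = T − 9.3·n = (20.857, 27.574). Then |JN| = |N − J| = 34.574.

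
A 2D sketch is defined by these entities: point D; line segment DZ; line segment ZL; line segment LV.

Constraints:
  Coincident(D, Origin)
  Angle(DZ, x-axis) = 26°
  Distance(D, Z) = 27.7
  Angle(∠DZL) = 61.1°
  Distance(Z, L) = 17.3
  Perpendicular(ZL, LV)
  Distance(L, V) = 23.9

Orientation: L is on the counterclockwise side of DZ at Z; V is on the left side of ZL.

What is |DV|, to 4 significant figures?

3.929

D is at the origin; DZ runs at 26.0° with length 27.7, so Z = 27.7·(cos 26.0°, sin 26.0°) = (24.90, 12.14). ∠DZL = 61.1°, so ZL runs at 26.0° + (180° − 61.1°) = 144.9° from the x-axis; with |ZL| = 17.3, L = Z + 17.3·(cos 144.9°, sin 144.9°) = (10.74, 22.09). ZL ⟂ LV; with |LV| = 23.9 on the left of ZL, V = L + 23.9·(-0.5750, -0.8181) = (-3.000, 2.537). Then |DV| = |V − D| = 3.929.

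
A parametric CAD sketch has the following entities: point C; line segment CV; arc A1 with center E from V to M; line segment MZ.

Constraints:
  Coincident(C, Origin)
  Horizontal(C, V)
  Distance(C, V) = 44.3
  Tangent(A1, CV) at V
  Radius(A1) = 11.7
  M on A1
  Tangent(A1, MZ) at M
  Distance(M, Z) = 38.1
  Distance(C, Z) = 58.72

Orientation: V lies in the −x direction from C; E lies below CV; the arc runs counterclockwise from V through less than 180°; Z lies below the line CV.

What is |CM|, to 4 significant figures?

56.91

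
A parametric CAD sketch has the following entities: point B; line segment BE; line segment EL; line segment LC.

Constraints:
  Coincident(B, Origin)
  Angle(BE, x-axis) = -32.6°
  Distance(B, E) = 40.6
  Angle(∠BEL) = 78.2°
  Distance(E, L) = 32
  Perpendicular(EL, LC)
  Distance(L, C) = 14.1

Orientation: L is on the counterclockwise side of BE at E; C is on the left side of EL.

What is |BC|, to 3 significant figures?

34.9

B is at the origin; BE runs at -32.6° with length 40.6, so E = 40.6·(cos -32.6°, sin -32.6°) = (34.2, -21.9). ∠BEL = 78.2°, so EL runs at -32.6° + (180° − 78.2°) = 69.2° from the x-axis; with |EL| = 32.0, L = E + 32.0·(cos 69.2°, sin 69.2°) = (45.6, 8.04). EL ⟂ LC; with |LC| = 14.1 on the left of EL, C = L + 14.1·(-0.935, 0.355) = (32.4, 13.0). Then |BC| = |C − B| = 34.9.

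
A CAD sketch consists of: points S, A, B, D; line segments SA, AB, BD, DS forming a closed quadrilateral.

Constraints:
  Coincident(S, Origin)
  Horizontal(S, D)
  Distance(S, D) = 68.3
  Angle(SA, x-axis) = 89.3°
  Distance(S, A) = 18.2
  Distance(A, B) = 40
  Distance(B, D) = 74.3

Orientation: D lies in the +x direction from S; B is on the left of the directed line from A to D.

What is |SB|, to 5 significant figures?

57.021

S is at the origin; SD is horizontal with |SD| = 68.3 and D in +x, so D = (68.3, 0). SA runs at 89.3° with |SA| = 18.2, so A = (0.22235, 18.199). B is determined by |AB| = 40.0 and |BD| = 74.3 together: it lies at the intersection of circle(A, 40.0) and circle(D, 74.3). With |AD| = 70.468, the foot of the radical line on AD is 7.4166 from A and the perpendicular offset is √(40.0² − 7.4166²) = 39.306. Taking the left-of-AD solution: B = (17.538, 54.256).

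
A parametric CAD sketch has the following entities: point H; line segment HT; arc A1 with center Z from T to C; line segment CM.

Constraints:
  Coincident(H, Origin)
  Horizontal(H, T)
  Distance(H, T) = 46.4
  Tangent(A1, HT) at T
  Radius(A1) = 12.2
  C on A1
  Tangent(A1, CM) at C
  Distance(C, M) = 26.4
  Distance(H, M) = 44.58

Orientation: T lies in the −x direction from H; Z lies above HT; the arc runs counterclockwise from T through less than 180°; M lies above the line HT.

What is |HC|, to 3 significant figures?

35.8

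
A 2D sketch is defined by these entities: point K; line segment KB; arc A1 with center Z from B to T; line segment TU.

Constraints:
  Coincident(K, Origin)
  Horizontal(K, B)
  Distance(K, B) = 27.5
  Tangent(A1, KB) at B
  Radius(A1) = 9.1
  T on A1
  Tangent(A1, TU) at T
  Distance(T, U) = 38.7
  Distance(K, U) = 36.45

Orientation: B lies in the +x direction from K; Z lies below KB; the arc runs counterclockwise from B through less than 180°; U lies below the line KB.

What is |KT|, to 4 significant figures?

20.32

K is at the origin; K and B share the same y with |KB| = 27.5 and B on the +x side, so B = (27.50, 0.000). Since A1 is tangent to KB there, ZB ⟂ KB, so Z = B + (0, -9.1) = (27.50, -9.100). Since ZT ⟂ TU (tangency), |ZU| = √(9.1² + 38.7²) = 39.76 regardless of where T sits on A1. So U lies on both circle(K, 36.45) and circle(Z, 39.76); the below-KB intersection is U = (-1.377, -36.42). T is the foot of the tangent from U: T = (19.90, -4.097).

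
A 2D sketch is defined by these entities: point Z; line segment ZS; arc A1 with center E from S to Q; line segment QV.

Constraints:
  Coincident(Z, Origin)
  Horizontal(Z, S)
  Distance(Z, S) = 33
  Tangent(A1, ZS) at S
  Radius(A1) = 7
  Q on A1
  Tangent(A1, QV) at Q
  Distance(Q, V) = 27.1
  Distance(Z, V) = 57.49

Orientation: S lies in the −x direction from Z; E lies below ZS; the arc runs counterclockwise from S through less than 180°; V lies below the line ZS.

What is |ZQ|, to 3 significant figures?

39.8

Checks: |EQ| = 7.000 ✓; ∠(EQ, QV) = 90.00° ✓; |QV| = 27.10 ✓; |ZV| = 57.49 ✓.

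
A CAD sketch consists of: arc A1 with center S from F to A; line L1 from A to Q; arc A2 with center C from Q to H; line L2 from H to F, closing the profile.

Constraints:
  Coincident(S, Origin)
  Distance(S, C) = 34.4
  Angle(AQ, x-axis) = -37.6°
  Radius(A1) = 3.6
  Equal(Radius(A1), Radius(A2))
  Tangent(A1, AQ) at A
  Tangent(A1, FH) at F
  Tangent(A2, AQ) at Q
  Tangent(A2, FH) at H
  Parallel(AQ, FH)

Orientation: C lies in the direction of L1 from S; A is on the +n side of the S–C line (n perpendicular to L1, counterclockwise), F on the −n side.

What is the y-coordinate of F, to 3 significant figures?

-2.85

The slot axis is L1's direction at -37.6°, so u = (cos -37.6°, sin -37.6°) = (0.792, -0.610) and n = (−sin -37.6°, cos -37.6°) = (0.610, 0.792). S is at the origin and C lies 34.4 along u from S, so C = 34.4·u = (27.3, -21.0). Tangency of A1 to both parallel lines with radius 3.6 puts A and F at S ± 3.6·n: A = (2.20, 2.85), F = (-2.20, -2.85). So F.y = -2.85.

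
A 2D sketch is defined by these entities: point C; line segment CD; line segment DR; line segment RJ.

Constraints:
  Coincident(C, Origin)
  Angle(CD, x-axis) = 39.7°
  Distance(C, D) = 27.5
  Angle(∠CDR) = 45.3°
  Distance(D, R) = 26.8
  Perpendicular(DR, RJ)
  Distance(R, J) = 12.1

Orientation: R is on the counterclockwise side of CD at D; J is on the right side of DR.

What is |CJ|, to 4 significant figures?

32.51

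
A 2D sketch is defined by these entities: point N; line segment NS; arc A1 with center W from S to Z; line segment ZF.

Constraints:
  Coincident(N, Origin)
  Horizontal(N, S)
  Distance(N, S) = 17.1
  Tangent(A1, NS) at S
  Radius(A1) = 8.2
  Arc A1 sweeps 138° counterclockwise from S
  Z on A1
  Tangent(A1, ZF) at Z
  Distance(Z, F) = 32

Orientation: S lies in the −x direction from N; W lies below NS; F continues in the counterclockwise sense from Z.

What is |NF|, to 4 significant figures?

35.73

On A1, S sits at bearing 90° from W; a 138° counterclockwise sweep puts Z at bearing 228°, so Z = W + 8.2·(cos 228°, sin 228°) = (-22.59, -14.29). Tangency of A1 to ZF means the radius WZ is perpendicular to ZF, so ZF runs along (−sin 228°, cos 228°); with |ZF| = 32.0, F = (1.194, -35.71). Then |NF| = |F − N| = 35.73.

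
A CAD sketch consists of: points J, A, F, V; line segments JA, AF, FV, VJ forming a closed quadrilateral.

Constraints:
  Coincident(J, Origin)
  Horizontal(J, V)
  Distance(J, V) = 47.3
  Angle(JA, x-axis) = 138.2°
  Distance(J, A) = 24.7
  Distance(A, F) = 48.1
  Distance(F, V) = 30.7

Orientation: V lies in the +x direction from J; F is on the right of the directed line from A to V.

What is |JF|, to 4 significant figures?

23.52

J is at the origin; JV is horizontal with |JV| = 47.3 and V in +x, so V = (47.3, 0). JA runs at 138.2° with |JA| = 24.7, so A = (-18.41, 16.46). F is determined by |AF| = 48.1 and |FV| = 30.7 together: it lies at the intersection of circle(A, 48.1) and circle(V, 30.7). With |AV| = 67.74, the foot of the radical line on AV is 43.99 from A and the perpendicular offset is √(48.1² − 43.99²) = 19.45. Taking the right-of-AV solution: F = (19.53, -13.10).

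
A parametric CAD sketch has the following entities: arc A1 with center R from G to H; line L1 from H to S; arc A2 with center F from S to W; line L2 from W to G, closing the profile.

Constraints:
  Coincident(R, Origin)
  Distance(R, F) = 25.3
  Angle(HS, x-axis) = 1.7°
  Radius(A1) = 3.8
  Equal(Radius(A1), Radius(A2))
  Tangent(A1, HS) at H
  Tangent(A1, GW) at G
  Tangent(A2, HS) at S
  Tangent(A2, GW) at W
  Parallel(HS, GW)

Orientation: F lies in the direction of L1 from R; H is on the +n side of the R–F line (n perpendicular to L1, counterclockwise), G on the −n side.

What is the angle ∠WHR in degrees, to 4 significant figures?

73.28°

The slot axis is L1's direction at 1.7°, so u = (cos 1.7°, sin 1.7°) = (0.9996, 0.02967) and n = (−sin 1.7°, cos 1.7°) = (-0.02967, 0.9996). R is at the origin and F lies 25.3 along u from R, so F = 25.3·u = (25.29, 0.7506). Tangency of A1 to both parallel lines with radius 3.8 puts H and G at R ± 3.8·n: H = (-0.1127, 3.798), G = (0.1127, -3.798). Equal radii place S and W the same way about F: S = F + 3.8·n = (25.18, 4.549), W = F − 3.8·n = (25.40, -3.048). Then cos ∠WHR = HW·HR / (|HW||HR|), giving 73.28°.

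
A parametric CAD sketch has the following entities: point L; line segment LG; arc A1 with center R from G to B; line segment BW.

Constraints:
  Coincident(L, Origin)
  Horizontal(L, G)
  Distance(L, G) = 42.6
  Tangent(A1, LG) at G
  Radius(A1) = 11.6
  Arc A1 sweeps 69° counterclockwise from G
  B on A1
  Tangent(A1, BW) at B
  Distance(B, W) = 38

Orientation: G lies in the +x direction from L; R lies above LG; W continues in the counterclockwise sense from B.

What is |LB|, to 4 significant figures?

53.95

L is at the origin; L and G share the same y with |LG| = 42.6 and G on the +x side, so G = (42.60, 0.000). Since A1 is tangent to LG there, RG ⟂ LG, so R = G + (0, 11.6) = (42.60, 11.60). On A1, G sits at bearing -90° from R; a 69° counterclockwise sweep puts B at bearing -21°, so B = R + 11.6·(cos -21°, sin -21°) = (53.43, 7.443). Then |LB| = |B − L| = 53.95.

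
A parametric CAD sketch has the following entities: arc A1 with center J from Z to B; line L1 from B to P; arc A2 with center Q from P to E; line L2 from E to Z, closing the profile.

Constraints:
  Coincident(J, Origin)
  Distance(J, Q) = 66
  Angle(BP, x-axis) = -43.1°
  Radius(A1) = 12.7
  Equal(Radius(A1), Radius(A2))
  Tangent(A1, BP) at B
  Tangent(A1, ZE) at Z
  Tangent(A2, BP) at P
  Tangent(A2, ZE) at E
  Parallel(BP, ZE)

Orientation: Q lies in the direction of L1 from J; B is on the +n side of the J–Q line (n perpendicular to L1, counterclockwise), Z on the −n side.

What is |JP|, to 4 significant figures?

67.21

Tangency of A1 to both parallel lines with radius 12.7 puts B and Z at J ± 12.7·n: B = (8.678, 9.273), Z = (-8.678, -9.273). Equal radii place P and E the same way about Q: P = Q + 12.7·n = (56.87, -35.82), E = Q − 12.7·n = (39.51, -54.37). Then |JP| = |P − J| = 67.21.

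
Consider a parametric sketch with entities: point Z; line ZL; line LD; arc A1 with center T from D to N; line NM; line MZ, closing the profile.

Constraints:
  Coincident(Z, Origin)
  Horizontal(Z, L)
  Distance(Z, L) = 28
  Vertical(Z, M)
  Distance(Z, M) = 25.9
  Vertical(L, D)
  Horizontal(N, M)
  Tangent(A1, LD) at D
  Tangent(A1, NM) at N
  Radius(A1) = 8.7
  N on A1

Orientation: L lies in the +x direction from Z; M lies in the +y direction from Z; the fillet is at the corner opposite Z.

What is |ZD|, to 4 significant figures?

32.86

Z is at the origin; Z and L share the same y with |ZL| = 28.0 and L on the +x side, so L = (28.00, 0.000). ZM is vertical with |ZM| = 25.9 and M on the +y side, so M = (0.000, 25.90). The virtual corner opposite Z is at (28.00, 25.90). The tangent condition forces TD to be normal to LD and tangency of A1 to NM means the radius TN is perpendicular to NM, with radius 8.7, so the center T sits 8.7 in from both sides at T = (19.30, 17.20). That places the tangent points at D = (28.00, 17.20) on LD and N = (19.30, 25.90) on NM. Then |ZD| = |D − Z| = 32.86.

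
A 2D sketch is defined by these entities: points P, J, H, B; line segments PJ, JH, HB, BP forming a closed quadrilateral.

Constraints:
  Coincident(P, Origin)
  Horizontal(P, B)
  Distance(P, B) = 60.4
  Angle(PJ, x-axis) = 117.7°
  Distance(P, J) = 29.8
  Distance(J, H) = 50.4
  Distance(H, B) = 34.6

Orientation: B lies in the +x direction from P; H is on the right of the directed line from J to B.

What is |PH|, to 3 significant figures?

26.4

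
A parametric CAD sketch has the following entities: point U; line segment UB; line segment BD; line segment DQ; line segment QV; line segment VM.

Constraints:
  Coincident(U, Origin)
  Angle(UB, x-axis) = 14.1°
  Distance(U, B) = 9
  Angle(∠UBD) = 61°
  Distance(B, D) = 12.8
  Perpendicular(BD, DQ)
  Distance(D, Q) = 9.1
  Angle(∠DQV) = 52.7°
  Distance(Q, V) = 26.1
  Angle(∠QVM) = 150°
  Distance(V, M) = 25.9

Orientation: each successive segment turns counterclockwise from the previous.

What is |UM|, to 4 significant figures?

44.49

U is at the origin; UB runs at 14.1° with length 9.0, so B = (8.729, 2.193). ∠UBD = 61.0° gives BD at 133.1° from the x-axis; with |BD| = 12.8, D = (-0.01706, 11.54). BD is perpendicular to DQ, so DQ runs at -136.9°; with |DQ| = 9.1, Q = (-6.662, 5.321). ∠DQV = 52.7° gives QV at -9.600° from the x-axis; with |QV| = 26.1, V = (19.07, 0.9682). ∠QVM = 150.0° gives VM at 20.40° from the x-axis; with |VM| = 25.9, M = (43.35, 9.996). Then |UM| = |M − U| = 44.49.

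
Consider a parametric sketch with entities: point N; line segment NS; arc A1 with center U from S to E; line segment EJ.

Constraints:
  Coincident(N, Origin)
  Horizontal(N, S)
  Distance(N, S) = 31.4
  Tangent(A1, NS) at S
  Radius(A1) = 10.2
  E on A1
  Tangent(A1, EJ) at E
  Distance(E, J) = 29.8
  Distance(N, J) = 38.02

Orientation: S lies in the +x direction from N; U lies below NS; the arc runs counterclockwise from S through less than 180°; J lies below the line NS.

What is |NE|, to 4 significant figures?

22.82

N is at the origin; NS is horizontal with |NS| = 31.4 and S on the +x side, so S = (31.40, 0.000). A1 meets NS tangentially, so US is at right angles to NS, so U = S + (0, -10.2) = (31.40, -10.20). Since UE ⟂ EJ (tangency), |UJ| = √(10.2² + 29.8²) = 31.50 regardless of where E sits on A1. So J lies on both circle(N, 38.02) and circle(U, 31.50); the below-NS intersection is J = (12.97, -35.74). E is the foot of the tangent from J: E = (21.64, -7.231).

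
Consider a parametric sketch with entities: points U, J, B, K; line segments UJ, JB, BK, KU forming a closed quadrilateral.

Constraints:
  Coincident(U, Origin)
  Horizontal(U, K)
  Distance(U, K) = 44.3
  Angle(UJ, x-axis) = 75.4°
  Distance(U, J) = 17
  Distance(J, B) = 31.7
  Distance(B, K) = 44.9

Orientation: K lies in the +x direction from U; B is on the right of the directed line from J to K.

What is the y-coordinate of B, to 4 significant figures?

-15.17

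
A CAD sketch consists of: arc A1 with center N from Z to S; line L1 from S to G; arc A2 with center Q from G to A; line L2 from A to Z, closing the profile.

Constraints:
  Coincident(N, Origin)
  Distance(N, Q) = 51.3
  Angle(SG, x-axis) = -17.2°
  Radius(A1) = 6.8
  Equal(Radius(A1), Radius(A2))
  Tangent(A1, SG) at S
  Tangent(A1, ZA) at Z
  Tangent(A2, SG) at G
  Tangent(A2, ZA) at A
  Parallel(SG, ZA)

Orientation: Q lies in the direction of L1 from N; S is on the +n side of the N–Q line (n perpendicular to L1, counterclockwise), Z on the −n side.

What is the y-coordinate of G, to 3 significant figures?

-8.67

The slot axis is L1's direction at -17.2°, so u = (cos -17.2°, sin -17.2°) = (0.955, -0.296) and n = (−sin -17.2°, cos -17.2°) = (0.296, 0.955). N is at the origin and Q lies 51.3 along u from N, so Q = 51.3·u = (49.0, -15.2). Tangency of A1 to both parallel lines with radius 6.8 puts S and Z at N ± 6.8·n: S = (2.01, 6.50), Z = (-2.01, -6.50). Equal radii place G and A the same way about Q: G = Q + 6.8·n = (51.0, -8.67), A = Q − 6.8·n = (47.0, -21.7). So G.y = -8.67.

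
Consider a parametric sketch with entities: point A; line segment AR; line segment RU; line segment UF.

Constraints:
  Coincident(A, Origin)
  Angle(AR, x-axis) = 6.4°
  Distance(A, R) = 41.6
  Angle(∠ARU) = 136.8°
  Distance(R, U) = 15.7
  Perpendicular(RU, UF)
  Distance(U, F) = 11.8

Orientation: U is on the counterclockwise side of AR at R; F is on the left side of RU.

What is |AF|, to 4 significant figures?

48.95

∠ARU = 136.8°, so RU runs at 6.4° + (180° − 136.8°) = 49.60° from the x-axis; with |RU| = 15.7, U = R + 15.7·(cos 49.60°, sin 49.60°) = (51.52, 16.59). RU is perpendicular to UF; with |UF| = 11.8 on the left of RU, F = U + 11.8·(-0.7615, 0.6481) = (42.53, 24.24). Then |AF| = |F − A| = 48.95.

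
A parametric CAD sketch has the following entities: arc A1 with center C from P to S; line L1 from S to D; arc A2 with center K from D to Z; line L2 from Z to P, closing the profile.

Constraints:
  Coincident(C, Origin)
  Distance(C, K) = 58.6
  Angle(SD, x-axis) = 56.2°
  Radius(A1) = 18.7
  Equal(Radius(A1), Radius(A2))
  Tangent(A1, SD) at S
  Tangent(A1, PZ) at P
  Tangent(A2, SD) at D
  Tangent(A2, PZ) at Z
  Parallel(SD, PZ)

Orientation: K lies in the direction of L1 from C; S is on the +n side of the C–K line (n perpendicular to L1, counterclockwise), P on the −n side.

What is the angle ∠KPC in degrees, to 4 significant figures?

72.30°

The slot axis is L1's direction at 56.2°, so u = (cos 56.2°, sin 56.2°) = (0.5563, 0.8310) and n = (−sin 56.2°, cos 56.2°) = (-0.8310, 0.5563). C is at the origin and K lies 58.6 along u from C, so K = 58.6·u = (32.60, 48.70). Tangency of A1 to both parallel lines with radius 18.7 puts S and P at C ± 18.7·n: S = (-15.54, 10.40), P = (15.54, -10.40). Then cos ∠KPC = PK·PC / (|PK||PC|), giving 72.30°.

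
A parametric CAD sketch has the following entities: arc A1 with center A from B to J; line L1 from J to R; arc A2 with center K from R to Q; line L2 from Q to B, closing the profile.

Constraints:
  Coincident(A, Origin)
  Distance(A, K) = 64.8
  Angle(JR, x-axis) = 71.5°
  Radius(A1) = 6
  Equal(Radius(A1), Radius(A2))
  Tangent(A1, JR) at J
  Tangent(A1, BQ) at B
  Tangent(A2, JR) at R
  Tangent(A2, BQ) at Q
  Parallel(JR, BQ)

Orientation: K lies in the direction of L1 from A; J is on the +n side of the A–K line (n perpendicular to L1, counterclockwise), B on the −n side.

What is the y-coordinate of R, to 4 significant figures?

63.36

The slot axis is L1's direction at 71.5°, so u = (cos 71.5°, sin 71.5°) = (0.3173, 0.9483) and n = (−sin 71.5°, cos 71.5°) = (-0.9483, 0.3173). A is at the origin and K lies 64.8 along u from A, so K = 64.8·u = (20.56, 61.45). Tangency of A1 to both parallel lines with radius 6.0 puts J and B at A ± 6.0·n: J = (-5.690, 1.904), B = (5.690, -1.904). Equal radii place R and Q the same way about K: R = K + 6.0·n = (14.87, 63.36), Q = K − 6.0·n = (26.25, 59.55). So R.y = 63.36.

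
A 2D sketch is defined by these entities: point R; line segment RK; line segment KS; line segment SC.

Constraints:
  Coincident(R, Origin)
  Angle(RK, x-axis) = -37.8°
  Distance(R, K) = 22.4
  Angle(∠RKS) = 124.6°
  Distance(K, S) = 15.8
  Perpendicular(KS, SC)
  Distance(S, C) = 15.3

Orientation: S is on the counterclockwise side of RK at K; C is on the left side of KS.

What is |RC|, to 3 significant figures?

28.7

∠RKS = 124.6°, so KS runs at -37.8° + (180° − 124.6°) = 17.6° from the x-axis; with |KS| = 15.8, S = K + 15.8·(cos 17.6°, sin 17.6°) = (32.8, -8.95). KS is perpendicular to SC; with |SC| = 15.3 on the left of KS, C = S + 15.3·(-0.302, 0.953) = (28.1, 5.63). Then |RC| = |C − R| = 28.7.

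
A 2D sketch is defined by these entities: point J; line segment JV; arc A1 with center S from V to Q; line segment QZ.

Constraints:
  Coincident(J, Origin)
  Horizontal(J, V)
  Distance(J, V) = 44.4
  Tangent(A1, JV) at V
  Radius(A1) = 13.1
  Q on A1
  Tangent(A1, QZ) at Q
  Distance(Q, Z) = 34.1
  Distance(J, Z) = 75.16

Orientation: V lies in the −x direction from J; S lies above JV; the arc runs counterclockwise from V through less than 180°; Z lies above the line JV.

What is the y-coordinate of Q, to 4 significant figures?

22.29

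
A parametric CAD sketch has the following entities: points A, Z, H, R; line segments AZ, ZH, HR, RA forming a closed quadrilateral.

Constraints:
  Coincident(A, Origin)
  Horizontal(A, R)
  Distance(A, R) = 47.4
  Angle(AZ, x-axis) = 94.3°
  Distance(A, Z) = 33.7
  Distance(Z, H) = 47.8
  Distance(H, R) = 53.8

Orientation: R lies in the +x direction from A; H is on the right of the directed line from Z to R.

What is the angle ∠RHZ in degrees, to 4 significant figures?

72.38°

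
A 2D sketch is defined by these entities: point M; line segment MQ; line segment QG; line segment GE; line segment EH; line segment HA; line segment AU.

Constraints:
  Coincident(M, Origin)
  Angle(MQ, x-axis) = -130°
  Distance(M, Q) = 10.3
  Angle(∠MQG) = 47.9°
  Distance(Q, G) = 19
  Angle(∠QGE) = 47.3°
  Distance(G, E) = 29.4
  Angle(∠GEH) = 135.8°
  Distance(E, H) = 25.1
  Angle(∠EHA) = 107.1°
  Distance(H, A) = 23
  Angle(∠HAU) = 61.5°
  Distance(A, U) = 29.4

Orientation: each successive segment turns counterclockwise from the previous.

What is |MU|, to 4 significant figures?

11.93

∠EHA = 107.1° gives HA at -108.1° from the x-axis; with |HA| = 23.0, A = (-40.59, -7.756). ∠HAU = 61.5° gives AU at 10.40° from the x-axis; with |AU| = 29.4, U = (-11.67, -2.449). Then |MU| = |U − M| = 11.93.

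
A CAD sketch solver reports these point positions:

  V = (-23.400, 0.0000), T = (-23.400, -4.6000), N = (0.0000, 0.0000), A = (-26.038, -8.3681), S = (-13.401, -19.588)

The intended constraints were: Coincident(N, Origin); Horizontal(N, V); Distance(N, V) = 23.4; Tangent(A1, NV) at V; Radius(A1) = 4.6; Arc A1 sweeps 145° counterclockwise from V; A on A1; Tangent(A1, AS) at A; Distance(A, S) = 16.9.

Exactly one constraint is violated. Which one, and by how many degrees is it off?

Tangent(A1, AS) at A — off by 6.61°.

N = (0.00, 0.00) ✓; N.y = 0.00, V.y = 0.00 ✓; |NV| = 23.40 ✓; ∠(TV, VN) = 90.00° ✓; |TV| = 4.600 ✓; bearing(T→A) − bearing(T→V) = 145.0° ✓; |TA| = 4.600 ✓; ∠(TA, AS) = 96.61° ✗; |AS| = 16.90 ✓.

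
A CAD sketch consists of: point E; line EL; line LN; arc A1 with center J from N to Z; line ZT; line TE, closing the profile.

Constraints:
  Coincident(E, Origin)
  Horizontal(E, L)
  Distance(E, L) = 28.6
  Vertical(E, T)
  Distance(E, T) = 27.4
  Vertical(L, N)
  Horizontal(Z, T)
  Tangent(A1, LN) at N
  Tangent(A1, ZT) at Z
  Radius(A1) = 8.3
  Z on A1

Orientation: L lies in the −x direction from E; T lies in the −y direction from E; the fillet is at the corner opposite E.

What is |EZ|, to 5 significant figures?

34.101

E is at the origin; EL is horizontal with |EL| = 28.6 and L on the −x side, so L = (-28.600, 0.0000). ET is vertical with |ET| = 27.4 and T on the −y side, so T = (0.0000, -27.400). The virtual corner opposite E is at (-28.600, -27.400). Since A1 is tangent to LN there, JN ⟂ LN and since A1 is tangent to ZT there, JZ ⟂ ZT, with radius 8.3, so the center J sits 8.3 in from both sides at J = (-20.300, -19.100). That places the tangent points at N = (-28.600, -19.100) on LN and Z = (-20.300, -27.400) on ZT. Then |EZ| = |Z − E| = 34.101.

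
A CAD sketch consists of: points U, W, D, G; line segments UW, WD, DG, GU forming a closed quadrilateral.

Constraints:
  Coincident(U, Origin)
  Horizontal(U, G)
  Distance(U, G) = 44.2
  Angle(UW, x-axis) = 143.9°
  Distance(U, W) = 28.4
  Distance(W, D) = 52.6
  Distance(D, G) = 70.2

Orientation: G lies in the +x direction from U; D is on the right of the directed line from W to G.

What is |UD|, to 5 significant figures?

39.060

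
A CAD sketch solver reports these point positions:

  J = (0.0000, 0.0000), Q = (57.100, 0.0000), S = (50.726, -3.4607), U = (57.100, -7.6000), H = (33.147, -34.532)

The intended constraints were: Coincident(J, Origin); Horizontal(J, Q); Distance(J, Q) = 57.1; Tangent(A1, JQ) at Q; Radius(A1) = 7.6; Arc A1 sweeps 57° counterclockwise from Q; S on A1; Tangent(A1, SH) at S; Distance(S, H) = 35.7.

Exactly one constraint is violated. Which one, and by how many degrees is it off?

Tangent(A1, SH) at S — off by 3.50°.

J = (0.00, 0.00) ✓; J.y = 0.00, Q.y = 0.00 ✓; |JQ| = 57.10 ✓; ∠(UQ, QJ) = 90.00° ✓; |UQ| = 7.600 ✓; bearing(U→S) − bearing(U→Q) = 57.00° ✓; |US| = 7.600 ✓; ∠(US, SH) = 86.50° ✗; |SH| = 35.70 ✓.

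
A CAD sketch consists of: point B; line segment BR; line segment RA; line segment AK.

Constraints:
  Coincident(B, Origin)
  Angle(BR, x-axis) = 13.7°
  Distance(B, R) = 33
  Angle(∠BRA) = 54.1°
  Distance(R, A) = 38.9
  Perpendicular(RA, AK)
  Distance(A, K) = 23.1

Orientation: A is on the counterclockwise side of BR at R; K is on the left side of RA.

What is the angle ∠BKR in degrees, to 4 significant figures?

41.23°

B is at the origin; BR runs at 13.7° with length 33.0, so R = 33.0·(cos 13.7°, sin 13.7°) = (32.06, 7.816). ∠BRA = 54.1°, so RA runs at 13.7° + (180° − 54.1°) = 139.6° from the x-axis; with |RA| = 38.9, A = R + 38.9·(cos 139.6°, sin 139.6°) = (2.437, 33.03). RA ⟂ AK; with |AK| = 23.1 on the left of RA, K = A + 23.1·(-0.6481, -0.7615) = (-12.53, 15.44). Then cos ∠BKR = KB·KR / (|KB||KR|), giving 41.23°.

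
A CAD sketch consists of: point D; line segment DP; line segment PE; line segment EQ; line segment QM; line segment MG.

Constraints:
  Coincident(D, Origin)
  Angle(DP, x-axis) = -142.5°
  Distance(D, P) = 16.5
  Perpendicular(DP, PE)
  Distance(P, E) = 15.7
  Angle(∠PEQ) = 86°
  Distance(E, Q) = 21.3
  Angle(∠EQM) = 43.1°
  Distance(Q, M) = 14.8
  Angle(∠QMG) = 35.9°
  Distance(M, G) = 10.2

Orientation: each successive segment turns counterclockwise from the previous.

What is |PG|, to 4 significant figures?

19.26

D is at the origin; DP runs at -142.5° with length 16.5, so P = (-13.09, -10.04). DP is perpendicular to PE, so PE runs at -52.50°; with |PE| = 15.7, E = (-3.533, -22.50). ∠PEQ = 86.0° gives EQ at 41.50° from the x-axis; with |EQ| = 21.3, Q = (12.42, -8.386). ∠EQM = 43.1° gives QM at 178.4° from the x-axis; with |QM| = 14.8, M = (-2.374, -7.973). ∠QMG = 35.9° gives MG at -37.50° from the x-axis; with |MG| = 10.2, G = (5.718, -14.18). Then |PG| = |G − P| = 19.26.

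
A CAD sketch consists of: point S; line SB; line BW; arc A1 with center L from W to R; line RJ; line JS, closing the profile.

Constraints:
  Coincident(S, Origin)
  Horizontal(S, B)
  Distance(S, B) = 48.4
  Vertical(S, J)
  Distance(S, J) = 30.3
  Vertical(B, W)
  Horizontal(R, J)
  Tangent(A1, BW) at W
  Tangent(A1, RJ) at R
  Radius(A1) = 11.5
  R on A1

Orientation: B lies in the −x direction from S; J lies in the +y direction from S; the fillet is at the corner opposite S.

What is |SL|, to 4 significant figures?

41.41

S is at the origin; S and B share the same y with |SB| = 48.4 and B on the −x side, so B = (-48.40, 0.000). SJ is vertical with |SJ| = 30.3 and J on the +y side, so J = (0.000, 30.30). The virtual corner opposite S is at (-48.40, 30.30). The tangent condition forces LW to be normal to BW and since A1 is tangent to RJ there, LR ⟂ RJ, with radius 11.5, so the center L sits 11.5 in from both sides at L = (-36.90, 18.80). Then |SL| = |L − S| = 41.41.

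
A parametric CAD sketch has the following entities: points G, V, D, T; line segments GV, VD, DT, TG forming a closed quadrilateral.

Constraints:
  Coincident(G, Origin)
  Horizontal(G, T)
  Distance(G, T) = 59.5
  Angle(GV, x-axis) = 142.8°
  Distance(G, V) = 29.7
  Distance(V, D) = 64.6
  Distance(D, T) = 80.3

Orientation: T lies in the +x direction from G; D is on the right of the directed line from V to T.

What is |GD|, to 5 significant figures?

45.138

G is at the origin; GT is horizontal with |GT| = 59.5 and T in +x, so T = (59.5, 0). GV runs at 142.8° with |GV| = 29.7, so V = (-23.657, 17.957). D is determined by |VD| = 64.6 and |DT| = 80.3 together: it lies at the intersection of circle(V, 64.6) and circle(T, 80.3). With |VT| = 85.074, the foot of the radical line on VT is 29.166 from V and the perpendicular offset is √(64.6² − 29.166²) = 57.641. Taking the right-of-VT solution: D = (-7.3140, -44.542).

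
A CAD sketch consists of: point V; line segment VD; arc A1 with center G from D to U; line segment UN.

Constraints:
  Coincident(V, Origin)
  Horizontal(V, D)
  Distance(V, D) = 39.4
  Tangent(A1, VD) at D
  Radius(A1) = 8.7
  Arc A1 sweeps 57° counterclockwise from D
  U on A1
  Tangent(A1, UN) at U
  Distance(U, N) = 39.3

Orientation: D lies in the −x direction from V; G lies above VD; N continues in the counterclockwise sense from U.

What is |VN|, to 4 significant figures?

38.44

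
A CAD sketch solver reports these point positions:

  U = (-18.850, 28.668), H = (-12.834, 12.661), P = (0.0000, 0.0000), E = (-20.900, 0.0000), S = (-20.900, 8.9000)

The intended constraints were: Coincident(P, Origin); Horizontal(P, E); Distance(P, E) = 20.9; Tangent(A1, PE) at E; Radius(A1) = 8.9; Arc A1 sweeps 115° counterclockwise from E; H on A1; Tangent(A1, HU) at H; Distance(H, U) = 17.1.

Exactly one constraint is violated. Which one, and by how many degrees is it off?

Tangent(A1, HU) at H — off by 4.40°.

P = (0.00, 0.00) ✓; P.y = 0.00, E.y = 0.00 ✓; |PE| = 20.90 ✓; ∠(SE, EP) = 90.00° ✓; |SE| = 8.900 ✓; bearing(S→H) − bearing(S→E) = 115.0° ✓; |SH| = 8.900 ✓; ∠(SH, HU) = 94.40° ✗; |HU| = 17.10 ✓.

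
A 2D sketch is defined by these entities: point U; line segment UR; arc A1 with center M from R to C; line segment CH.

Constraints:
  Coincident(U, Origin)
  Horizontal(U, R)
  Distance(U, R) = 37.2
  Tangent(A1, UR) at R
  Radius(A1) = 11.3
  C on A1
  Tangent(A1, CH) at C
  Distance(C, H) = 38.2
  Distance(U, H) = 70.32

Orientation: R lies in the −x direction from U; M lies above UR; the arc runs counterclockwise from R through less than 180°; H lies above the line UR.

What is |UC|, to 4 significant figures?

33.34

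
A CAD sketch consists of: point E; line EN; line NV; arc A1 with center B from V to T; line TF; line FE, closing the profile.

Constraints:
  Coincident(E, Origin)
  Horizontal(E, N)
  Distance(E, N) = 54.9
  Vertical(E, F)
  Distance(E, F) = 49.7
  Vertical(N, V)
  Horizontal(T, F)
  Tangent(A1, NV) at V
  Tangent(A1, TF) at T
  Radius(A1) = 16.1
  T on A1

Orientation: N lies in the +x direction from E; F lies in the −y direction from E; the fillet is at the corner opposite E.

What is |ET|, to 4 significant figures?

63.05

E is at the origin; E and N share the same y with |EN| = 54.9 and N on the +x side, so N = (54.90, 0.000). EF is vertical with |EF| = 49.7 and F on the −y side, so F = (0.000, -49.70). The virtual corner opposite E is at (54.90, -49.70). The tangent condition forces BV to be normal to NV and A1 meets TF tangentially, so BT is at right angles to TF, with radius 16.1, so the center B sits 16.1 in from both sides at B = (38.80, -33.60). That places the tangent points at V = (54.90, -33.60) on NV and T = (38.80, -49.70) on TF. Then |ET| = |T − E| = 63.05.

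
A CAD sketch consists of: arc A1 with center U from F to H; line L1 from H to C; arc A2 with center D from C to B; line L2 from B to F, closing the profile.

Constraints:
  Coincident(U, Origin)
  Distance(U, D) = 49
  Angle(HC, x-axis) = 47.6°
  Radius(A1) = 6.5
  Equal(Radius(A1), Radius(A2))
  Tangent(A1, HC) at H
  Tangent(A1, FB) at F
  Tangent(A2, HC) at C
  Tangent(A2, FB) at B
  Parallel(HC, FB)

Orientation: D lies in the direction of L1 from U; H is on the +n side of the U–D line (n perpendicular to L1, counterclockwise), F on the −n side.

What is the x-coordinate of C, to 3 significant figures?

28.2

The slot axis is L1's direction at 47.6°, so u = (cos 47.6°, sin 47.6°) = (0.674, 0.738) and n = (−sin 47.6°, cos 47.6°) = (-0.738, 0.674). U is at the origin and D lies 49.0 along u from U, so D = 49.0·u = (33.0, 36.2). Tangency of A1 to both parallel lines with radius 6.5 puts H and F at U ± 6.5·n: H = (-4.80, 4.38), F = (4.80, -4.38). Equal radii place C and B the same way about D: C = D + 6.5·n = (28.2, 40.6), B = D − 6.5·n = (37.8, 31.8). So C.x = 28.2.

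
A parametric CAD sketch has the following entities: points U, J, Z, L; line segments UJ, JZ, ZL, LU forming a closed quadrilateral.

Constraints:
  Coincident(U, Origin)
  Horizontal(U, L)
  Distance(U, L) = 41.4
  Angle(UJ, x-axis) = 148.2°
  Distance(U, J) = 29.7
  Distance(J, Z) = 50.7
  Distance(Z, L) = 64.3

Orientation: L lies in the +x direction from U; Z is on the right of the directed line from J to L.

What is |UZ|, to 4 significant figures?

36.21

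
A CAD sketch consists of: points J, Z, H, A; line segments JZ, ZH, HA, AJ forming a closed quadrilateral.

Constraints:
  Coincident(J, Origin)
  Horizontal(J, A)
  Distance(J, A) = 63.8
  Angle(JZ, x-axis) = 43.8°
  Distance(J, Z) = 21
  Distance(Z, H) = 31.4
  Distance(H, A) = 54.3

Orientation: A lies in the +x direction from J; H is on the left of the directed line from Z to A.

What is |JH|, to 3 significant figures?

51.7

Checks: J.y = 0.00, A.y = 0.00 ✓; |ZH| = 31.40 ✓; |HA| = 54.30 ✓.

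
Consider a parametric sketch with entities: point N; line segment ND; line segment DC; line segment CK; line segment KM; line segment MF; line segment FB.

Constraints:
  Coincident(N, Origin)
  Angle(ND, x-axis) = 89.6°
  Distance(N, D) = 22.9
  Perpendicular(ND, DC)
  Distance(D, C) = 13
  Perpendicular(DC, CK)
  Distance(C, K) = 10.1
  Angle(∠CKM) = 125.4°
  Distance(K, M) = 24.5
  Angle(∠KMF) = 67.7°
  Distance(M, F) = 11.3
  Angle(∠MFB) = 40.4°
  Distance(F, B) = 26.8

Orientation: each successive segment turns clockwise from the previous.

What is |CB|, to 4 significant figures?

29.24

N is at the origin; ND runs at 89.6° with length 22.9, so D = (0.1599, 22.90). The perpendicularity gives DC at right angles to ND, so DC runs at -0.4000°; with |DC| = 13.0, C = (13.16, 22.81). The perpendicularity gives CK at right angles to DC, so CK runs at -90.40°; with |CK| = 10.1, K = (13.09, 12.71). ∠CKM = 125.4° gives KM at -145.0° from the x-axis; with |KM| = 24.5, M = (-6.980, -1.344). ∠KMF = 67.7° gives MF at 102.7° from the x-axis; with |MF| = 11.3, F = (-9.464, 9.680). ∠MFB = 40.4° gives FB at -36.90° from the x-axis; with |FB| = 26.8, B = (11.97, -6.411). Then |CB| = |B − C| = 29.24.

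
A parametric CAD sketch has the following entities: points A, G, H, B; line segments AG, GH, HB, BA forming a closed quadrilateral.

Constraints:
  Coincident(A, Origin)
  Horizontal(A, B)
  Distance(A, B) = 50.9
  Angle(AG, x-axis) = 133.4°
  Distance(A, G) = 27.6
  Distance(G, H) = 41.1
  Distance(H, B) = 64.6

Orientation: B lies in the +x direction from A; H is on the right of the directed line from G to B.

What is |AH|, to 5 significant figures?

22.718

Checks: A.y = 0.00, B.y = 0.00 ✓; |GH| = 41.10 ✓; |HB| = 64.60 ✓.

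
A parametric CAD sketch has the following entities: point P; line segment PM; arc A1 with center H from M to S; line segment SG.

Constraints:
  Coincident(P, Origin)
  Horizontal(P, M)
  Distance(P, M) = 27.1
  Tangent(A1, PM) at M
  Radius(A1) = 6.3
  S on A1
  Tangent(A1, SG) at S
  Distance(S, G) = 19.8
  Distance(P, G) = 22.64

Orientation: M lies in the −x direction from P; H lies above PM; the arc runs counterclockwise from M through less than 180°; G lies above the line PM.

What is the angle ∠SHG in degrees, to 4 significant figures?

72.35°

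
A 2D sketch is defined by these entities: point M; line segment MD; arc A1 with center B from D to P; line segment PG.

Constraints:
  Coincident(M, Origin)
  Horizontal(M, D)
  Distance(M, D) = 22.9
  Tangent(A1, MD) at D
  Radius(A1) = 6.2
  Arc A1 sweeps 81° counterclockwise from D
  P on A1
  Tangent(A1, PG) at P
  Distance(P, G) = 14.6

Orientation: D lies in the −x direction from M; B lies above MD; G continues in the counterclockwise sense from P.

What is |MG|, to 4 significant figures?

24.42

On A1, D sits at bearing -90° from B; an 81° counterclockwise sweep puts P at bearing -9°, so P = B + 6.2·(cos -9°, sin -9°) = (-16.78, 5.230). Since A1 is tangent to PG there, BP ⟂ PG, so PG runs along (−sin -9°, cos -9°); with |PG| = 14.6, G = (-14.49, 19.65). Then |MG| = |G − M| = 24.42.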